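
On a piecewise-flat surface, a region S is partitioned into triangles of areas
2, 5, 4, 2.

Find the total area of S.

2 + 5 + 4 + 2 = 13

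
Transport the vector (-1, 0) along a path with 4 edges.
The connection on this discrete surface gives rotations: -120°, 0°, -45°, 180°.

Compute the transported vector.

Total rotation: (-120°) + 0° + (-45°) + 180° = 15°. Final vector: (-0.9659, -0.2588)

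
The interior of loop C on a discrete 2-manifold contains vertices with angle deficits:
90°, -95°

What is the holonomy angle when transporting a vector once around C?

Holonomy = total enclosed curvature = 90° + (-95°) = -5°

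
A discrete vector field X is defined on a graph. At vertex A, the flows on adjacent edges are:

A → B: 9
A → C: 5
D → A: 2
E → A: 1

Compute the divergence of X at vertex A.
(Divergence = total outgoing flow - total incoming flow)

Divergence = sum of outgoing flows = 9 + 5 + (-2) + (-1) = 11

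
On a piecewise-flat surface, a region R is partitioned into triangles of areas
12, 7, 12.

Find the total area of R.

12 + 7 + 12 = 31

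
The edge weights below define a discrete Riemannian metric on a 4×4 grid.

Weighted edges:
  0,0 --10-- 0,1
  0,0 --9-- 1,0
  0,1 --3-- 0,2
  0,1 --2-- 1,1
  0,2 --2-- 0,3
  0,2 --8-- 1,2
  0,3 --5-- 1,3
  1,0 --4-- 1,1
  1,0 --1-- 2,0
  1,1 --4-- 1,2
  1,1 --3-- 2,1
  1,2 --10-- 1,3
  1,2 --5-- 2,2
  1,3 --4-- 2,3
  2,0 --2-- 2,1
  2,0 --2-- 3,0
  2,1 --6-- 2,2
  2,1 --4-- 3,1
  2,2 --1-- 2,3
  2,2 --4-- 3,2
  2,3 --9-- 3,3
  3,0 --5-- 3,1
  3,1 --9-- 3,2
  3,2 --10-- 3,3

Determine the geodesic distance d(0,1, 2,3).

Shortest path: 0,1 → 1,1 → 2,1 → 2,2 → 2,3, total weight = 12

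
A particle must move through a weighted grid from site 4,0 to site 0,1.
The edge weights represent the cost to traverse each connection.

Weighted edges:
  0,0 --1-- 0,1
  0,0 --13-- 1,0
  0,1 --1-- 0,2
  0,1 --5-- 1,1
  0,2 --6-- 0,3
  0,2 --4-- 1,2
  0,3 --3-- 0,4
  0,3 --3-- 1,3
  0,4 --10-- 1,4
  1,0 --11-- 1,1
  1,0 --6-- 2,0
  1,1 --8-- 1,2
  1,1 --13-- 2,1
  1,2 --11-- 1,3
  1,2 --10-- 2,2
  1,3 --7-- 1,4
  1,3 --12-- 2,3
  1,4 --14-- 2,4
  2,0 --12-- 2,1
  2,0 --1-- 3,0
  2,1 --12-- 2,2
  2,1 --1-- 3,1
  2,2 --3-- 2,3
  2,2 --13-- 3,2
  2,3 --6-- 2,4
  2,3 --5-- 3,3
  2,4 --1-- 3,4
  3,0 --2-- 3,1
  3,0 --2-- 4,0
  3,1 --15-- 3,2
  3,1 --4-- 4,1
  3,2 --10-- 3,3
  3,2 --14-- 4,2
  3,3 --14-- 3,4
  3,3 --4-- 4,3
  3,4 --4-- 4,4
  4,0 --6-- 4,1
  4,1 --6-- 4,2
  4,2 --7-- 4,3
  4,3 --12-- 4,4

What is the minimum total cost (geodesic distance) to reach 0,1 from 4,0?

Shortest path: 4,0 → 3,0 → 3,1 → 2,1 → 1,1 → 0,1, total weight = 23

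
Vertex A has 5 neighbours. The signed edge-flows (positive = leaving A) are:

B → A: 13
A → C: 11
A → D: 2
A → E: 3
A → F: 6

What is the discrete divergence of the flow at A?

Divergence = sum of outgoing flows = (-13) + 11 + 2 + 3 + 6 = 9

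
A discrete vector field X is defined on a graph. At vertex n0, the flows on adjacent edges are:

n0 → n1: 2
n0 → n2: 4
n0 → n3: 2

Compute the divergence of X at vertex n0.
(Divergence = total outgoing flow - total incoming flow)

Divergence = sum of outgoing flows = 2 + 4 + 2 = 8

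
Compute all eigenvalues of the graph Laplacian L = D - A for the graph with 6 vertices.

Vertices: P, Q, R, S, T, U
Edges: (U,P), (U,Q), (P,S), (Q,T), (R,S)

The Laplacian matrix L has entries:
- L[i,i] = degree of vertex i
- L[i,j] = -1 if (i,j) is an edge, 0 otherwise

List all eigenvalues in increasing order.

Degrees: deg(P) = 2, deg(Q) = 2, deg(R) = 1, deg(S) = 2, deg(T) = 1, deg(U) = 2.
L = D − A with rows/columns ordered (P, Q, R, S, T, U):
  [ 2,  0,  0, -1,  0, -1]
  [ 0,  2,  0,  0, -1, -1]
  [ 0,  0,  1, -1,  0,  0]
  [-1,  0, -1,  2,  0,  0]
  [ 0, -1,  0,  0,  1,  0]
  [-1, -1,  0,  0,  0,  2]
Characteristic polynomial: det(λI − L) = λ(λ² − 4λ + 1)(λ − 1)(λ − 2)(λ − 3).
Roots: λ = 0; (λ² − 4λ + 1) = 0 ⇒ λ = 2 ± √3 ≈ 0.2679, 3.7321; (λ − 1) = 0 ⇒ λ = 1; (λ − 2) = 0 ⇒ λ = 2; (λ − 3) = 0 ⇒ λ = 3.
(Check: the roots sum (with multiplicity) to 10, matching trace L = Σdeg = 2·5 = 10.)
Laplacian eigenvalues (increasing order): [0.0, 0.2679, 1.0, 2.0, 3.0, 3.7321]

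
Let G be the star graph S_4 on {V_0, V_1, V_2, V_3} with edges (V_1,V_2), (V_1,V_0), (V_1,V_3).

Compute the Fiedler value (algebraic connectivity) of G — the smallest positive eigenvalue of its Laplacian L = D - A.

The star S_4 is the complete bipartite graph K_{1,3} (one hub of degree 3, 3 leaves of degree 1). The Laplacian spectrum of K_{p,q} is 0, p (multiplicity q−1), q (multiplicity p−1), p+q. With p = 1, q = 3: 0 once, 1 with multiplicity 2, and 4 once. (Check: trace L = sum of degrees = 6 = 2·1 + 4.)
Laplacian eigenvalues: [0.0, 1.0, 1.0, 4.0]. Algebraic connectivity (smallest non-zero eigenvalue) = 1.0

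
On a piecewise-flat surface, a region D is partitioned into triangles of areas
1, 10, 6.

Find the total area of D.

1 + 10 + 6 = 17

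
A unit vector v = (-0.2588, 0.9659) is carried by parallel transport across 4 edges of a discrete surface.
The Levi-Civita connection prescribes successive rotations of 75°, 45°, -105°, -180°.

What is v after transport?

Total rotation: 75° + 45° + (-105°) + (-180°) = -165°. Final vector: (0.5000, -0.8660)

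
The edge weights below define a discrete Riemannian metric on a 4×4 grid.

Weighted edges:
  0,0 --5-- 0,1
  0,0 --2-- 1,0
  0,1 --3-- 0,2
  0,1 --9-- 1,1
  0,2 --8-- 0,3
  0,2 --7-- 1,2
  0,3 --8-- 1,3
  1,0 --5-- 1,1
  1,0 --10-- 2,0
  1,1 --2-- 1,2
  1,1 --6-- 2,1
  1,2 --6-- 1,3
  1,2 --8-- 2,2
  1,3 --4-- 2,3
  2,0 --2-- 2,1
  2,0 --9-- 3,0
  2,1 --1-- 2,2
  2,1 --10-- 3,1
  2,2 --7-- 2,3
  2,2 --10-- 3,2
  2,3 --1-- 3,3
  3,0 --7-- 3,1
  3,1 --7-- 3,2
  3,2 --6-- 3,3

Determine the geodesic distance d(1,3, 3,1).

Shortest path: 1,3 → 2,3 → 3,3 → 3,2 → 3,1, total weight = 18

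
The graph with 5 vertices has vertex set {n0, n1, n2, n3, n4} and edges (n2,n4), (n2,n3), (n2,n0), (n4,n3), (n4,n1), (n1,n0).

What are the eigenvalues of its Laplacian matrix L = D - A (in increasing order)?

Degrees: deg(n0) = 2, deg(n1) = 2, deg(n2) = 3, deg(n3) = 2, deg(n4) = 3.
L = D − A with rows/columns ordered (n0, n1, n2, n3, n4):
  [ 2, -1, -1,  0,  0]
  [-1,  2,  0,  0, -1]
  [-1,  0,  3, -1, -1]
  [ 0,  0, -1,  2, -1]
  [ 0, -1, -1, -1,  3]
Characteristic polynomial: det(λI − L) = λ(λ² − 5λ + 5)(λ² − 7λ + 11).
Roots: λ = 0; (λ² − 5λ + 5) = 0 ⇒ λ = (5 ± √5)/2 ≈ 1.382, 3.618; (λ² − 7λ + 11) = 0 ⇒ λ = (7 ± √5)/2 ≈ 2.382, 4.618.
(Check: the roots sum (with multiplicity) to 12, matching trace L = Σdeg = 2·6 = 12.)
Laplacian eigenvalues (increasing order): [0.0, 1.382, 2.382, 3.618, 4.618]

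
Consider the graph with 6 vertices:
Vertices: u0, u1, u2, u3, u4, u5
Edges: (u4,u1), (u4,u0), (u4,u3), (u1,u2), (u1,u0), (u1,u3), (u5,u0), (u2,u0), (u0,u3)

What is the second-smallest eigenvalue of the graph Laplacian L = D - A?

Degrees: deg(u0) = 5, deg(u1) = 4, deg(u2) = 2, deg(u3) = 3, deg(u4) = 3, deg(u5) = 1.
L = D − A with rows/columns ordered (u0, u1, u2, u3, u4, u5):
  [ 5, -1, -1, -1, -1, -1]
  [-1,  4, -1, -1, -1,  0]
  [-1, -1,  2,  0,  0,  0]
  [-1, -1,  0,  3, -1,  0]
  [-1, -1,  0, -1,  3,  0]
  [-1,  0,  0,  0,  0,  1]
Characteristic polynomial: det(λI − L) = λ(λ − 1)(λ − 2)(λ − 4)(λ − 5)(λ − 6).
Roots: λ = 0; (λ − 1) = 0 ⇒ λ = 1; (λ − 2) = 0 ⇒ λ = 2; (λ − 4) = 0 ⇒ λ = 4; (λ − 5) = 0 ⇒ λ = 5; (λ − 6) = 0 ⇒ λ = 6.
(Check: the roots sum (with multiplicity) to 18, matching trace L = Σdeg = 2·9 = 18.)
Laplacian eigenvalues: [0.0, 1.0, 2.0, 4.0, 5.0, 6.0]. Algebraic connectivity (smallest non-zero eigenvalue) = 1.0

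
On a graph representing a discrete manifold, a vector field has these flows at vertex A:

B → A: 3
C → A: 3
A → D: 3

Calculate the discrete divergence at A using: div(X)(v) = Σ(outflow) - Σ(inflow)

Divergence = sum of outgoing flows = (-3) + (-3) + 3 = -3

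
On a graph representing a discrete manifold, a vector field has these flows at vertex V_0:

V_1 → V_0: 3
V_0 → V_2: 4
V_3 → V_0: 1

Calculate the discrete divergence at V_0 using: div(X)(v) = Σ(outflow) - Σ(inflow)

Divergence = sum of outgoing flows = (-3) + 4 + (-1) = 0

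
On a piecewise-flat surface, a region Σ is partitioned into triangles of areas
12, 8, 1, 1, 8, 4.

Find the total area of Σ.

12 + 8 + 1 + 1 + 8 + 4 = 34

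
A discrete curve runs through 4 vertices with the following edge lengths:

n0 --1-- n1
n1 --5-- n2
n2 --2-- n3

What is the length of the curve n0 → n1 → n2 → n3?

Arc length = 1 + 5 + 2 = 8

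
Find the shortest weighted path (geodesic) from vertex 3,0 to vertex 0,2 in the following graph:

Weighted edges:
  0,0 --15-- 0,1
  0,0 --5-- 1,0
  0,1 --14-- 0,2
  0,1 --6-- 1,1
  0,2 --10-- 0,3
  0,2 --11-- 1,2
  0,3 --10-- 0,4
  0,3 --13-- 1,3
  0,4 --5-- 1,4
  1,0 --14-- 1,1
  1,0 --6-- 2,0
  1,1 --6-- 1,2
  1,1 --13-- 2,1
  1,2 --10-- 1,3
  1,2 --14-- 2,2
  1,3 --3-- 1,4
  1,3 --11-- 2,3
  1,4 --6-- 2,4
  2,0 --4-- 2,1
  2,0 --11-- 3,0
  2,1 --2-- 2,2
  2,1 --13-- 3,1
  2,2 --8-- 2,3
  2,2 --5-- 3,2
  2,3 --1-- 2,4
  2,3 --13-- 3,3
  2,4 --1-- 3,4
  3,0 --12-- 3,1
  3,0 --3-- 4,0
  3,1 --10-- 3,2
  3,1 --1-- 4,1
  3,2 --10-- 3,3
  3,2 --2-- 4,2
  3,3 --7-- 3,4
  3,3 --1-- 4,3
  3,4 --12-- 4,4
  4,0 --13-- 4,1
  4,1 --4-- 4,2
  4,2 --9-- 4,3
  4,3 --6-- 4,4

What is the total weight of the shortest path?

Shortest path: 3,0 → 2,0 → 2,1 → 2,2 → 1,2 → 0,2, total weight = 42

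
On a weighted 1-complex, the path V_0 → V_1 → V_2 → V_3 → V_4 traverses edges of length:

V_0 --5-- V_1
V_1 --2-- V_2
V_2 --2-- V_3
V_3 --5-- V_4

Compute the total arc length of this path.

Arc length = 5 + 2 + 2 + 5 = 14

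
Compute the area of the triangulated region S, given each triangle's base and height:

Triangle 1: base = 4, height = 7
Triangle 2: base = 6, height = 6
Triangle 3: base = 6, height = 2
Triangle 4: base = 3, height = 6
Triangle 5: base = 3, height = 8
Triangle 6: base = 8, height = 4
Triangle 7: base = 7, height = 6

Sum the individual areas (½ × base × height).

(1/2)×4×7 + (1/2)×6×6 + (1/2)×6×2 + (1/2)×3×6 + (1/2)×3×8 + (1/2)×8×4 + (1/2)×7×6 = 96.0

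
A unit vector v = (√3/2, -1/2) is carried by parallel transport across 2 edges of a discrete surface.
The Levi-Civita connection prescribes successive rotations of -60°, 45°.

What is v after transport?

Total rotation: (-60°) + 45° = -15°. Final vector: (0.7071, -0.7071)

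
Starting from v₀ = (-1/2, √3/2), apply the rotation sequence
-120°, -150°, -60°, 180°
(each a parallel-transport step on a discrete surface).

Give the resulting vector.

Total rotation: (-120°) + (-150°) + (-60°) + 180° = -150°. Final vector: (0.8660, -0.5000)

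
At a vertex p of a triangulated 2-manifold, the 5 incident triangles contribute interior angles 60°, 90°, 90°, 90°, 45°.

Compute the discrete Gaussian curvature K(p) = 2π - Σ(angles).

Sum of angles = 375°. K = 360° - 375° = -15° = -π/12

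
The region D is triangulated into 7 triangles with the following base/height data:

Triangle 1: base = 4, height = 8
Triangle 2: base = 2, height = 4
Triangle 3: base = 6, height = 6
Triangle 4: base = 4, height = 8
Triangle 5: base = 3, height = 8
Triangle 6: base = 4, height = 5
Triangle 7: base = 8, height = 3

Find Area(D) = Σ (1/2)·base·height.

(1/2)×4×8 + (1/2)×2×4 + (1/2)×6×6 + (1/2)×4×8 + (1/2)×3×8 + (1/2)×4×5 + (1/2)×8×3 = 88.0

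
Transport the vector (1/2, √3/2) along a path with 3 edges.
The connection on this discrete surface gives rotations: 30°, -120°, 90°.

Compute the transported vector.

Total rotation: 30° + (-120°) + 90° = 0°. Final vector: (0.5000, 0.8660)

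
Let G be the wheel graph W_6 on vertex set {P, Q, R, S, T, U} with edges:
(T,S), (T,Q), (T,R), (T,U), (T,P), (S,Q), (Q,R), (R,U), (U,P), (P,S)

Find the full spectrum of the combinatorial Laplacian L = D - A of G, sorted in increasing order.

The wheel W_6 is the join K_1 ∨ C_5 (a hub joined to every vertex of a cycle of length 5). For a join G ∨ H (G on p vertices, H on q vertices) the Laplacian spectrum is 0, p+q, the eigenvalues of L(G) other than one 0 each shifted by +q, and the eigenvalues of L(H) other than one 0 each shifted by +p. With G = K_1 (p = 1, nothing left after dropping its 0) and H = C_5 (q = 5, eigenvalues 2 − 2cos(2πk/5), k = 0, …, 4; drop k = 0), the spectrum of W_6 is 0, 6, and 1 + (2 − 2cos(2πk/5)) = 3 − 2cos(2πk/5) for k = 1, …, 4:
k=1: 3 − 2cos(2π/5) = 2.382; k=2: 3 − 2cos(4π/5) = 4.618; k=3: 3 − 2cos(6π/5) = 4.618; k=4: 3 − 2cos(8π/5) = 2.382.
Laplacian eigenvalues (increasing order): [0.0, 2.382, 2.382, 4.618, 4.618, 6.0]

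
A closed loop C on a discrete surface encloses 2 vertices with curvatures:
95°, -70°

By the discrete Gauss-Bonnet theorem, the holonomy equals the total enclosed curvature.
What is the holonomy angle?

Holonomy = total enclosed curvature = 95° + (-70°) = 25°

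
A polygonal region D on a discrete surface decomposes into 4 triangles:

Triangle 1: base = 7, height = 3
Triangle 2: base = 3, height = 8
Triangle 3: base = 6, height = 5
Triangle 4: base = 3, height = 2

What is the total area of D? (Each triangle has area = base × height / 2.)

(1/2)×7×3 + (1/2)×3×8 + (1/2)×6×5 + (1/2)×3×2 = 40.5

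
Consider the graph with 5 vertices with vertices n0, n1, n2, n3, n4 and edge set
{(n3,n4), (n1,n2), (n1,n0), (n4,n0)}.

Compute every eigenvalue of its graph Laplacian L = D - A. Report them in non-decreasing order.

Degrees: deg(n0) = 2, deg(n1) = 2, deg(n2) = 1, deg(n3) = 1, deg(n4) = 2.
L = D − A with rows/columns ordered (n0, n1, n2, n3, n4):
  [ 2, -1,  0,  0, -1]
  [-1,  2, -1,  0,  0]
  [ 0, -1,  1,  0,  0]
  [ 0,  0,  0,  1, -1]
  [-1,  0,  0, -1,  2]
Characteristic polynomial: det(λI − L) = λ(λ² − 3λ + 1)(λ² − 5λ + 5).
Roots: λ = 0; (λ² − 3λ + 1) = 0 ⇒ λ = (3 ± √5)/2 ≈ 0.382, 2.618; (λ² − 5λ + 5) = 0 ⇒ λ = (5 ± √5)/2 ≈ 1.382, 3.618.
(Check: the roots sum (with multiplicity) to 8, matching trace L = Σdeg = 2·4 = 8.)
Laplacian eigenvalues (increasing order): [0.0, 0.382, 1.382, 2.618, 3.618]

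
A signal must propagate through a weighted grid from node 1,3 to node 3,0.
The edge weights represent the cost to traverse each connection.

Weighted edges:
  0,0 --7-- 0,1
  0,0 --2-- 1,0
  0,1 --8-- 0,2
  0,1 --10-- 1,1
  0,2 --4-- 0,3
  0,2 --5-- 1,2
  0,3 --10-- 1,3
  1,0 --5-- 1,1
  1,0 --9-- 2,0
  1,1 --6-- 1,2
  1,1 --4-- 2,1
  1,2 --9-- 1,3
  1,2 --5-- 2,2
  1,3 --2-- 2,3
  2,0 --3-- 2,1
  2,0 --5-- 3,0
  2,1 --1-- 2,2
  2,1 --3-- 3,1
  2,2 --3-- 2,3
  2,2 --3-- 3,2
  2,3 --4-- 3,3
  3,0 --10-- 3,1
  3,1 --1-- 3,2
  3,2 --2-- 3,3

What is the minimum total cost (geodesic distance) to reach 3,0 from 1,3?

Shortest path: 1,3 → 2,3 → 2,2 → 2,1 → 2,0 → 3,0, total weight = 14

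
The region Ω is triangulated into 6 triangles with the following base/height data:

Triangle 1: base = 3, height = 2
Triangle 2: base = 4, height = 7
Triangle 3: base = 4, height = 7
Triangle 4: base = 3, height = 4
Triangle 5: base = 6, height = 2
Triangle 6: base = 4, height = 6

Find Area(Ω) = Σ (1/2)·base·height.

(1/2)×3×2 + (1/2)×4×7 + (1/2)×4×7 + (1/2)×3×4 + (1/2)×6×2 + (1/2)×4×6 = 55.0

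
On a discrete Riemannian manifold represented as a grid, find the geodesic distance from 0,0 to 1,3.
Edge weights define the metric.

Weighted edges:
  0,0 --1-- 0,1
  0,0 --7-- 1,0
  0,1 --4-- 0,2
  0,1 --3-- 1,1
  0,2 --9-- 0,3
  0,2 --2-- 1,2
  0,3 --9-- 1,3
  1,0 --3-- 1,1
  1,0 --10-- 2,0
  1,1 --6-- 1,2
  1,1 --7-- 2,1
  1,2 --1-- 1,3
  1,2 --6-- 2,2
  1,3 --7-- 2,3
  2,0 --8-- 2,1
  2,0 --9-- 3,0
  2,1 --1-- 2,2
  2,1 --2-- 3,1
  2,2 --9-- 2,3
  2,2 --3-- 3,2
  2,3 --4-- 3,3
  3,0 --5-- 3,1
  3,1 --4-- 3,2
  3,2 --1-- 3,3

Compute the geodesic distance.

Shortest path: 0,0 → 0,1 → 0,2 → 1,2 → 1,3, total weight = 8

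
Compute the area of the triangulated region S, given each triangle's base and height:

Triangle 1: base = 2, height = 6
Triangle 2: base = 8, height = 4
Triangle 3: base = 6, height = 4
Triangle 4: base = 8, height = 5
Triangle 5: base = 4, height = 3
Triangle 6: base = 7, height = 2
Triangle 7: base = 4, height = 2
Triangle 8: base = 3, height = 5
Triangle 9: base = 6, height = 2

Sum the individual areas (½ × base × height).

(1/2)×2×6 + (1/2)×8×4 + (1/2)×6×4 + (1/2)×8×5 + (1/2)×4×3 + (1/2)×7×2 + (1/2)×4×2 + (1/2)×3×5 + (1/2)×6×2 = 84.5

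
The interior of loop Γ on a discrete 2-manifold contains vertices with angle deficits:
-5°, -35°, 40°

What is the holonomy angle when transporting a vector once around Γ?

Holonomy = total enclosed curvature = (-5°) + (-35°) + 40° = 0°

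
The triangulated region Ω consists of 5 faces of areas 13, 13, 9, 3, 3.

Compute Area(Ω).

13 + 13 + 9 + 3 + 3 = 41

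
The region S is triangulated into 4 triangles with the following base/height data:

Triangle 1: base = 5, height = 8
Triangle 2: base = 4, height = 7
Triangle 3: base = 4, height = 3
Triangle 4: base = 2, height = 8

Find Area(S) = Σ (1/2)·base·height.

(1/2)×5×8 + (1/2)×4×7 + (1/2)×4×3 + (1/2)×2×8 = 48.0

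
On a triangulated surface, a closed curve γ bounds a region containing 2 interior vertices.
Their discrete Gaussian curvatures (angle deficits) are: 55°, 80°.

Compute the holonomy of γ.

Holonomy = total enclosed curvature = 55° + 80° = 135°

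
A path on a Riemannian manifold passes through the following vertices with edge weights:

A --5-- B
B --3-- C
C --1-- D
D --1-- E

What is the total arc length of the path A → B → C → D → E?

Arc length = 5 + 3 + 1 + 1 = 10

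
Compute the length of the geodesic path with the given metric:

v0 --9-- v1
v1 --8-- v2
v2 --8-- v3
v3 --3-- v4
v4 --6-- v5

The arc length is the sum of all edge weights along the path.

Arc length = 9 + 8 + 8 + 3 + 6 = 34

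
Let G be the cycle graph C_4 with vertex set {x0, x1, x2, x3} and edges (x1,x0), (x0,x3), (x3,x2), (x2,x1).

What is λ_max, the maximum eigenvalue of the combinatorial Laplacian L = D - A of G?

The cycle graph C_n has Laplacian eigenvalues λ_k = 2 − 2cos(2πk/n), k = 0, 1, …, n−1. Here n = 4:
k=0: 2 − 2cos(0) = 0.0; k=1: 2 − 2cos(π/2) = 2.0; k=2: 2 − 2cos(π) = 4.0; k=3: 2 − 2cos(3π/2) = 2.0.
Laplacian eigenvalues: [0.0, 2.0, 2.0, 4.0]. Largest eigenvalue (spectral radius) = 4.0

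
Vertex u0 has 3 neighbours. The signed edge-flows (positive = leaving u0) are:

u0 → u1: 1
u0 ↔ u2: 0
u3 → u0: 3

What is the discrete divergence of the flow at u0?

Divergence = sum of outgoing flows = 1 + 0 + (-3) = -2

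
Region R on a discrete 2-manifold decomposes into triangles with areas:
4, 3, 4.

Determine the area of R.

4 + 3 + 4 = 11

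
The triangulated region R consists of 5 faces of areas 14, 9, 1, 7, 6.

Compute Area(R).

14 + 9 + 1 + 7 + 6 = 37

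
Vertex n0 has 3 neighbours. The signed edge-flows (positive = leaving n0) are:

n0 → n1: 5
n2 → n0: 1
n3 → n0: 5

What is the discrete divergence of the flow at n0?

Divergence = sum of outgoing flows = 5 + (-1) + (-5) = -1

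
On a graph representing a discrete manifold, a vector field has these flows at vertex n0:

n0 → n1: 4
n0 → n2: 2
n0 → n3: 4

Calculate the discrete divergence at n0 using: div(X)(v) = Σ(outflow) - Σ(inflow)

Divergence = sum of outgoing flows = 4 + 2 + 4 = 10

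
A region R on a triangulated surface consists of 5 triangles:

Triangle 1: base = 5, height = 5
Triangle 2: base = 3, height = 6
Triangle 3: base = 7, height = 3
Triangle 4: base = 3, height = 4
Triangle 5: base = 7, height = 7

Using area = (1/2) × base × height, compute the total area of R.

(1/2)×5×5 + (1/2)×3×6 + (1/2)×7×3 + (1/2)×3×4 + (1/2)×7×7 = 62.5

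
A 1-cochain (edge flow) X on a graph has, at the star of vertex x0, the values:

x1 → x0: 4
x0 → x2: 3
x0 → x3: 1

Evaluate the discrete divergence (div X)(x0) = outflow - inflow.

Divergence = sum of outgoing flows = (-4) + 3 + 1 = 0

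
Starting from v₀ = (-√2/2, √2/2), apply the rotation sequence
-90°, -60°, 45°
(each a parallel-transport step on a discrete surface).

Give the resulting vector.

Total rotation: (-90°) + (-60°) + 45° = -105°. Final vector: (0.8660, 0.5000)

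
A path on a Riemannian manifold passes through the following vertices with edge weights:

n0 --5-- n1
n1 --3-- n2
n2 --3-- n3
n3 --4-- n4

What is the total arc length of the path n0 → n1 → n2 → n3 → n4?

Arc length = 5 + 3 + 3 + 4 = 15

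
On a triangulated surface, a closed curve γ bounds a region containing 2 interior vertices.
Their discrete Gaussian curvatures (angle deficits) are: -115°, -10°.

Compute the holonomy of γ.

Holonomy = total enclosed curvature = (-115°) + (-10°) = -125°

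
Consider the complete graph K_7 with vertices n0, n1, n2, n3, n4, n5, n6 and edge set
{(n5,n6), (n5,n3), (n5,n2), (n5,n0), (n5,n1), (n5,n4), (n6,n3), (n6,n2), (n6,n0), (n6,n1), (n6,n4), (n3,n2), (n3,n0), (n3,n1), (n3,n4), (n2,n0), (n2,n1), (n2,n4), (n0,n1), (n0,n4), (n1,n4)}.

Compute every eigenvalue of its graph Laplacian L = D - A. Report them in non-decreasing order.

For the complete graph K_n, L = nI − J (J = all-ones matrix). J has eigenvalues n (once, eigenvector 𝟙) and 0 (multiplicity n−1), so L has eigenvalues 0 (once) and n (multiplicity n−1). Here n = 7: eigenvalue 0 once and 7 with multiplicity 6.
Laplacian eigenvalues (increasing order): [0.0, 7.0, 7.0, 7.0, 7.0, 7.0, 7.0]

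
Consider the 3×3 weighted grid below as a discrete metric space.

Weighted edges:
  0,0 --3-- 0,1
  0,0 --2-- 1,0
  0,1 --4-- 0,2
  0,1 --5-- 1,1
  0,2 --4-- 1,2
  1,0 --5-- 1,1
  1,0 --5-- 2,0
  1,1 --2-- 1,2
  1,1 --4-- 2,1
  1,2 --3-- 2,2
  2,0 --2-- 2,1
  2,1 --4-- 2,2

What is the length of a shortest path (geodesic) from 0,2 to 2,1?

Shortest path: 0,2 → 1,2 → 1,1 → 2,1, total weight = 10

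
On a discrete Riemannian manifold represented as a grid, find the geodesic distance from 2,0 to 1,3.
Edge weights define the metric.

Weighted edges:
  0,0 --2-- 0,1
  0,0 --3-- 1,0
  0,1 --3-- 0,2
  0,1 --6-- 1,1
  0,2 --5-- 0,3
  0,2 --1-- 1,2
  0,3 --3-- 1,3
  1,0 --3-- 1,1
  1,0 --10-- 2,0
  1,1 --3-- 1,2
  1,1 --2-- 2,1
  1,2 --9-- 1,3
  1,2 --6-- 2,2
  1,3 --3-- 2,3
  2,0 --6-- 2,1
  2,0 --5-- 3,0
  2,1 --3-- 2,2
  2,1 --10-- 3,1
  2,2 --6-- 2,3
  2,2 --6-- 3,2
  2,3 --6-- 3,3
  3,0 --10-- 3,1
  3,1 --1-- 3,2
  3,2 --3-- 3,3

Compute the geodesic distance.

Shortest path: 2,0 → 2,1 → 2,2 → 2,3 → 1,3, total weight = 18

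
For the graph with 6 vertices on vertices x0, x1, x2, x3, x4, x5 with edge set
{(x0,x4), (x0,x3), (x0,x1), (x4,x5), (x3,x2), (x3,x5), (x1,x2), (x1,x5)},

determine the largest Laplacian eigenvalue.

Degrees: deg(x0) = 3, deg(x1) = 3, deg(x2) = 2, deg(x3) = 3, deg(x4) = 2, deg(x5) = 3.
L = D − A with rows/columns ordered (x0, x1, x2, x3, x4, x5):
  [ 3, -1,  0, -1, -1,  0]
  [-1,  3, -1,  0,  0, -1]
  [ 0, -1,  2, -1,  0,  0]
  [-1,  0, -1,  3,  0, -1]
  [-1,  0,  0,  0,  2, -1]
  [ 0, -1,  0, -1, -1,  3]
Characteristic polynomial: det(λI − L) = λ(λ² − 7λ + 8)(λ − 3)³.
Roots: λ = 0; (λ² − 7λ + 8) = 0 ⇒ λ = (7 ± √17)/2 ≈ 1.4384, 5.5616; (λ − 3) = 0 ⇒ λ = 3 (multiplicity 3).
(Check: the roots sum (with multiplicity) to 16, matching trace L = Σdeg = 2·8 = 16.)
Laplacian eigenvalues: [0.0, 1.4384, 3.0, 3.0, 3.0, 5.5616]. Largest eigenvalue (spectral radius) = 5.5616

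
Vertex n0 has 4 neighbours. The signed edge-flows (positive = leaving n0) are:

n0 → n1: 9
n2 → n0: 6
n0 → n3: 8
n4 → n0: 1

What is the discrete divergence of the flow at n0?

Divergence = sum of outgoing flows = 9 + (-6) + 8 + (-1) = 10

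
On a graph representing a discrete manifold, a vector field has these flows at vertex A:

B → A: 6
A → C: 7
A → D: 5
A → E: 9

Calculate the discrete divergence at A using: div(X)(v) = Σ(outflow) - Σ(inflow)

Divergence = sum of outgoing flows = (-6) + 7 + 5 + 9 = 15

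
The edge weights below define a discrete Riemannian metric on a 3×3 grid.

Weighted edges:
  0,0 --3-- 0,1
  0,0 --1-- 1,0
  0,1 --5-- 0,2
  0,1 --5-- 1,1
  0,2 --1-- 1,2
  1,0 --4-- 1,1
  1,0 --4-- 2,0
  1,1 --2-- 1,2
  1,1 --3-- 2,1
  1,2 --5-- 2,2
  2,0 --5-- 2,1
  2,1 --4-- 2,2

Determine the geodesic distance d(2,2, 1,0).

Shortest path: 2,2 → 2,1 → 1,1 → 1,0, total weight = 11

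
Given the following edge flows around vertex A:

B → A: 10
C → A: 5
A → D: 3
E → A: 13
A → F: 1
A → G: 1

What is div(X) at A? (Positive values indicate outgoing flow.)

Divergence = sum of outgoing flows = (-10) + (-5) + 3 + (-13) + 1 + 1 = -23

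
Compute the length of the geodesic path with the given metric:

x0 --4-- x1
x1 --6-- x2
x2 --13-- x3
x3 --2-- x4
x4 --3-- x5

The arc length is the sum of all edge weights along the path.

Arc length = 4 + 6 + 13 + 2 + 3 = 28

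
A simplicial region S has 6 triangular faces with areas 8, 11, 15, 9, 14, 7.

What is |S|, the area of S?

8 + 11 + 15 + 9 + 14 + 7 = 64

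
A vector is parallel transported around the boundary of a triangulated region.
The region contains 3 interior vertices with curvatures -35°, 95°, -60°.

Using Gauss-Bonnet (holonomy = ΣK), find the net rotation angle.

Holonomy = total enclosed curvature = (-35°) + 95° + (-60°) = 0°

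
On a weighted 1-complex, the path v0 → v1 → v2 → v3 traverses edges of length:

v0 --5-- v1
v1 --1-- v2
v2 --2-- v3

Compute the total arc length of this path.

Arc length = 5 + 1 + 2 = 8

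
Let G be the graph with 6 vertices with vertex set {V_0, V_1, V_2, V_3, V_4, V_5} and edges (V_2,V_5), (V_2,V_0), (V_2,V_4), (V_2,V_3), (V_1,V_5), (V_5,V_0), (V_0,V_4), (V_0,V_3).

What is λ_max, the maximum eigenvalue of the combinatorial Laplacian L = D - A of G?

Degrees: deg(V_0) = 4, deg(V_1) = 1, deg(V_2) = 4, deg(V_3) = 2, deg(V_4) = 2, deg(V_5) = 3.
L = D − A with rows/columns ordered (V_0, V_1, V_2, V_3, V_4, V_5):
  [ 4,  0, -1, -1, -1, -1]
  [ 0,  1,  0,  0,  0, -1]
  [-1,  0,  4, -1, -1, -1]
  [-1,  0, -1,  2,  0,  0]
  [-1,  0, -1,  0,  2,  0]
  [-1, -1, -1,  0,  0,  3]
Characteristic polynomial: det(λI − L) = λ(λ² − 6λ + 4)(λ − 2)(λ − 3)(λ − 5).
Roots: λ = 0; (λ² − 6λ + 4) = 0 ⇒ λ = 3 ± √5 ≈ 0.7639, 5.2361; (λ − 2) = 0 ⇒ λ = 2; (λ − 3) = 0 ⇒ λ = 3; (λ − 5) = 0 ⇒ λ = 5.
(Check: the roots sum (with multiplicity) to 16, matching trace L = Σdeg = 2·8 = 16.)
Laplacian eigenvalues: [0.0, 0.7639, 2.0, 3.0, 5.0, 5.2361]. Largest eigenvalue (spectral radius) = 5.2361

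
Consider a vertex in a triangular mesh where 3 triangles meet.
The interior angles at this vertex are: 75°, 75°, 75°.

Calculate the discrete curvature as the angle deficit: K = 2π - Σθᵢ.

Sum of angles = 225°. K = 360° - 225° = 135°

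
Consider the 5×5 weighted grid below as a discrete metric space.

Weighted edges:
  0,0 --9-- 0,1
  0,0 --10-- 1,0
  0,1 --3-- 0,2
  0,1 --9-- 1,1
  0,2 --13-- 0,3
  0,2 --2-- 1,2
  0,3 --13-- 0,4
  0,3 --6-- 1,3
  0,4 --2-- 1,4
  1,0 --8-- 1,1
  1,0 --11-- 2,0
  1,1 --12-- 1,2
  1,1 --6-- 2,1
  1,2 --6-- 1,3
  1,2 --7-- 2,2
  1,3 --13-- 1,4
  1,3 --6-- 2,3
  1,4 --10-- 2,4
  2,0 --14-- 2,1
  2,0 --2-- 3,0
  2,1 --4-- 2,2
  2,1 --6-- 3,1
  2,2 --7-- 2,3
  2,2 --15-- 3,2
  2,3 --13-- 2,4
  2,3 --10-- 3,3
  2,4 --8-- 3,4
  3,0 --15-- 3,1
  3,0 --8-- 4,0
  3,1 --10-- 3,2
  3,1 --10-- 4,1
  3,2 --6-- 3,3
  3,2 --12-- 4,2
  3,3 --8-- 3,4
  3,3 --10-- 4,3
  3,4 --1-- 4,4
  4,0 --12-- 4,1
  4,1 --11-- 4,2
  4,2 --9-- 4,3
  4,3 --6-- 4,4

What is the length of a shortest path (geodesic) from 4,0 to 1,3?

Shortest path: 4,0 → 3,0 → 2,0 → 2,1 → 2,2 → 1,2 → 1,3, total weight = 41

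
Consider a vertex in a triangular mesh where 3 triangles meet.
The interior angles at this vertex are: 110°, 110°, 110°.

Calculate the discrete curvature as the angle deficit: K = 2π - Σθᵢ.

Sum of angles = 330°. K = 360° - 330° = 30°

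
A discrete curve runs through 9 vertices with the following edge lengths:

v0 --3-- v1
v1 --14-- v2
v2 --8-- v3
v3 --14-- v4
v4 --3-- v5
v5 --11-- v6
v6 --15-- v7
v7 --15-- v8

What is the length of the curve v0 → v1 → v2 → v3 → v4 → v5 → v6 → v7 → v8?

Arc length = 3 + 14 + 8 + 14 + 3 + 11 + 15 + 15 = 83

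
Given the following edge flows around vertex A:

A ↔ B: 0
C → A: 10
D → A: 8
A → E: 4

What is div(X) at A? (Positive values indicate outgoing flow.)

Divergence = sum of outgoing flows = 0 + (-10) + (-8) + 4 = -14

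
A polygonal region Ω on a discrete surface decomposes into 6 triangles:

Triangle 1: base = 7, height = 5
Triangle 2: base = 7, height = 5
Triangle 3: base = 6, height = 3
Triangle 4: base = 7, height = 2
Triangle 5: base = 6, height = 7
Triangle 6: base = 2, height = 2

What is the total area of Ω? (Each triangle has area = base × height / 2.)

(1/2)×7×5 + (1/2)×7×5 + (1/2)×6×3 + (1/2)×7×2 + (1/2)×6×7 + (1/2)×2×2 = 74.0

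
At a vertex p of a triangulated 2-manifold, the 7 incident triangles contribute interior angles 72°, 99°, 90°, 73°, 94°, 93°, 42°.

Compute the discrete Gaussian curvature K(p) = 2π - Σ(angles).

Sum of angles = 563°. K = 360° - 563° = -203° = -203π/180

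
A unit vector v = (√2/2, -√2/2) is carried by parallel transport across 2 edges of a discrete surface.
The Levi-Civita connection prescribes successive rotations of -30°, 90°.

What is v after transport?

Total rotation: (-30°) + 90° = 60°. Final vector: (0.9659, 0.2588)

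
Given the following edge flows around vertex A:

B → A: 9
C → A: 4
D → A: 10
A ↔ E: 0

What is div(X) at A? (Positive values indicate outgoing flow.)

Divergence = sum of outgoing flows = (-9) + (-4) + (-10) + 0 = -23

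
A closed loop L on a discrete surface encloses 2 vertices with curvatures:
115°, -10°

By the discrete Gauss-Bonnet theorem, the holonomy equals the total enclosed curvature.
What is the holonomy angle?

Holonomy = total enclosed curvature = 115° + (-10°) = 105°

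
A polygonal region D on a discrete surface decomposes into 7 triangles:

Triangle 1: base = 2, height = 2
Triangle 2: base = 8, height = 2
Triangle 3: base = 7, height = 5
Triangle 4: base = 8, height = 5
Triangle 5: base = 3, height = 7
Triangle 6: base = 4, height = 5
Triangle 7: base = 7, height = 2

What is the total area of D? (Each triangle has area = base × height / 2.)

(1/2)×2×2 + (1/2)×8×2 + (1/2)×7×5 + (1/2)×8×5 + (1/2)×3×7 + (1/2)×4×5 + (1/2)×7×2 = 75.0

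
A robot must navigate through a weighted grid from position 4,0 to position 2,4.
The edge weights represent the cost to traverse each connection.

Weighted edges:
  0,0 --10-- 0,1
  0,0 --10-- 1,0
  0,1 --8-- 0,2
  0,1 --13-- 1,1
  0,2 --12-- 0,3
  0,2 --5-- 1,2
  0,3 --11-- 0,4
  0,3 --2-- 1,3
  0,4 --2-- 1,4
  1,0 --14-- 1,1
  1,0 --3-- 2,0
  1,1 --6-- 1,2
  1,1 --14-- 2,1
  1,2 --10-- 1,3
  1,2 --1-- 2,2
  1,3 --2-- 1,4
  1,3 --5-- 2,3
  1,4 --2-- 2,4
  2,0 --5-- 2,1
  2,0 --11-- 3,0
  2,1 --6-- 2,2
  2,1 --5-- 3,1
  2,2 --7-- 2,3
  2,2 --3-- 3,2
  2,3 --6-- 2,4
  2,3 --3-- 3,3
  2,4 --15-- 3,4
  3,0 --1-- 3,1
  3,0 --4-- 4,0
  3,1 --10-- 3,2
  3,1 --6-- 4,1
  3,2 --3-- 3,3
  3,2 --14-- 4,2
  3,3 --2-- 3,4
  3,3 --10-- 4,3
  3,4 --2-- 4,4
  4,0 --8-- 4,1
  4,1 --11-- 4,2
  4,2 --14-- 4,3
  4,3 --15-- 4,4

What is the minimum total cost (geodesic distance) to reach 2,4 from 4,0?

Shortest path: 4,0 → 3,0 → 3,1 → 3,2 → 3,3 → 2,3 → 2,4, total weight = 27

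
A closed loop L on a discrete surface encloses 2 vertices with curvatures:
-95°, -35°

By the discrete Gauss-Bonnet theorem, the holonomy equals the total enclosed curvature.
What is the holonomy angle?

Holonomy = total enclosed curvature = (-95°) + (-35°) = -130°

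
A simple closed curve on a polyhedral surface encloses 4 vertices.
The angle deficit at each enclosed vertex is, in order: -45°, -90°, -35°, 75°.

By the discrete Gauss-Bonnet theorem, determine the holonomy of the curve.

Holonomy = total enclosed curvature = (-45°) + (-90°) + (-35°) + 75° = -95°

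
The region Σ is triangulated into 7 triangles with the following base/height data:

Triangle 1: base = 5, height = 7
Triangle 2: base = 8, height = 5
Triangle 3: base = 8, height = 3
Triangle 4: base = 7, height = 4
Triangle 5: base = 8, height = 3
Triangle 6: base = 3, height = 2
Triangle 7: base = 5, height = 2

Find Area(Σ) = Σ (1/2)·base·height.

(1/2)×5×7 + (1/2)×8×5 + (1/2)×8×3 + (1/2)×7×4 + (1/2)×8×3 + (1/2)×3×2 + (1/2)×5×2 = 83.5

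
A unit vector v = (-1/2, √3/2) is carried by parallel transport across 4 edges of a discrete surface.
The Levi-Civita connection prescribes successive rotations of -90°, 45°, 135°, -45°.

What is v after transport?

Total rotation: (-90°) + 45° + 135° + (-45°) = 45°. Final vector: (-0.9659, 0.2588)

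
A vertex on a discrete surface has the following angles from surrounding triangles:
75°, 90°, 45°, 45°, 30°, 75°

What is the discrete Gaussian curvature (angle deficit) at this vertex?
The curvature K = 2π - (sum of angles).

Sum of angles = 360°. K = 360° - 360° = 0°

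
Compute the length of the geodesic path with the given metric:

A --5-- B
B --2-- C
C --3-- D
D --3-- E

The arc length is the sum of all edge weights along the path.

Arc length = 5 + 2 + 3 + 3 = 13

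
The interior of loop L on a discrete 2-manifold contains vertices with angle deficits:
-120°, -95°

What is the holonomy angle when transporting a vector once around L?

Holonomy = total enclosed curvature = (-120°) + (-95°) = -215°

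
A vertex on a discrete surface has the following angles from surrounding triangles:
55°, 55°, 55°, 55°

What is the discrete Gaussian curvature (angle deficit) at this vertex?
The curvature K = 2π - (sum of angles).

Sum of angles = 220°. K = 360° - 220° = 140°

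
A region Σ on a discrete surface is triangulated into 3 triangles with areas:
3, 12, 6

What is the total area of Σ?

3 + 12 + 6 = 21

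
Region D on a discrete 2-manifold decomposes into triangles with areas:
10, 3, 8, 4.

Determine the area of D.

10 + 3 + 8 + 4 = 25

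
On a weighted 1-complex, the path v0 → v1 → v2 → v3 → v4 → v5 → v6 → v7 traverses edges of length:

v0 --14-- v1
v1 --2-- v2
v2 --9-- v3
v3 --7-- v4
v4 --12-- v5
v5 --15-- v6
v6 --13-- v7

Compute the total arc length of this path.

Arc length = 14 + 2 + 9 + 7 + 12 + 15 + 13 = 72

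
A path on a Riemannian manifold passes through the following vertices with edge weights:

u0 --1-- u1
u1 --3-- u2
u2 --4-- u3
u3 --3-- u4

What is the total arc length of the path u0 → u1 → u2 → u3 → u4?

Arc length = 1 + 3 + 4 + 3 = 11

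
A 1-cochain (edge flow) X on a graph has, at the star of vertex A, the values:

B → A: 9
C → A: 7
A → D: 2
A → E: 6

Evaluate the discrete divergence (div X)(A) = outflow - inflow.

Divergence = sum of outgoing flows = (-9) + (-7) + 2 + 6 = -8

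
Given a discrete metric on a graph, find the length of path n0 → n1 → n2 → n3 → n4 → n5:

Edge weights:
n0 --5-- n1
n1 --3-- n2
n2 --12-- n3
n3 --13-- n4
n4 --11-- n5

Arc length = 5 + 3 + 12 + 13 + 11 = 44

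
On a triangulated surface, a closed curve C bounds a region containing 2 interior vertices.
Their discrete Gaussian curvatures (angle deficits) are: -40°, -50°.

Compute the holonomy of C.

Holonomy = total enclosed curvature = (-40°) + (-50°) = -90°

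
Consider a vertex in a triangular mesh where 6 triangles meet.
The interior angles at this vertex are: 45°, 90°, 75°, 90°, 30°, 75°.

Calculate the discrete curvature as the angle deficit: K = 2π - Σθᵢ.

Sum of angles = 405°. K = 360° - 405° = -45° = -π/4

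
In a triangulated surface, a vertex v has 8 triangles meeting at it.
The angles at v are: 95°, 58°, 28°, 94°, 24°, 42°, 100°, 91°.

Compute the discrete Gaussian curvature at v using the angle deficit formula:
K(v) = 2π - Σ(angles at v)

Sum of angles = 532°. K = 360° - 532° = -172° = -43π/45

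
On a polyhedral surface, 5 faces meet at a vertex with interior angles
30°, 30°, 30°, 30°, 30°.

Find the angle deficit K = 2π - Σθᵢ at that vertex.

Sum of angles = 150°. K = 360° - 150° = 210° = 7π/6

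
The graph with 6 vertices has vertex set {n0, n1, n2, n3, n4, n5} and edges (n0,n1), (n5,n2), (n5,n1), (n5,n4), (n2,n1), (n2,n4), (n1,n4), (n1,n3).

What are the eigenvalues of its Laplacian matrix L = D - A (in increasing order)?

Degrees: deg(n0) = 1, deg(n1) = 5, deg(n2) = 3, deg(n3) = 1, deg(n4) = 3, deg(n5) = 3.
L = D − A with rows/columns ordered (n0, n1, n2, n3, n4, n5):
  [ 1, -1,  0,  0,  0,  0]
  [-1,  5, -1, -1, -1, -1]
  [ 0, -1,  3,  0, -1, -1]
  [ 0, -1,  0,  1,  0,  0]
  [ 0, -1, -1,  0,  3, -1]
  [ 0, -1, -1,  0, -1,  3]
Characteristic polynomial: det(λI − L) = λ(λ − 1)²(λ − 4)²(λ − 6).
Roots: λ = 0; (λ − 1) = 0 ⇒ λ = 1 (multiplicity 2); (λ − 4) = 0 ⇒ λ = 4 (multiplicity 2); (λ − 6) = 0 ⇒ λ = 6.
(Check: the roots sum (with multiplicity) to 16, matching trace L = Σdeg = 2·8 = 16.)
Laplacian eigenvalues (increasing order): [0.0, 1.0, 1.0, 4.0, 4.0, 6.0]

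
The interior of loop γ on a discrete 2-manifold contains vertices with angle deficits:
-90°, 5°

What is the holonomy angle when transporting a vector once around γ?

Holonomy = total enclosed curvature = (-90°) + 5° = -85°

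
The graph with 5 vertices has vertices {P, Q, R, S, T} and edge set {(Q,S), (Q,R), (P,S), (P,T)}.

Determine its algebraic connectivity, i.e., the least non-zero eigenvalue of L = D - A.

Degrees: deg(P) = 2, deg(Q) = 2, deg(R) = 1, deg(S) = 2, deg(T) = 1.
L = D − A with rows/columns ordered (P, Q, R, S, T):
  [ 2,  0,  0, -1, -1]
  [ 0,  2, -1, -1,  0]
  [ 0, -1,  1,  0,  0]
  [-1, -1,  0,  2,  0]
  [-1,  0,  0,  0,  1]
Characteristic polynomial: det(λI − L) = λ(λ² − 3λ + 1)(λ² − 5λ + 5).
Roots: λ = 0; (λ² − 3λ + 1) = 0 ⇒ λ = (3 ± √5)/2 ≈ 0.382, 2.618; (λ² − 5λ + 5) = 0 ⇒ λ = (5 ± √5)/2 ≈ 1.382, 3.618.
(Check: the roots sum (with multiplicity) to 8, matching trace L = Σdeg = 2·4 = 8.)
Laplacian eigenvalues: [0.0, 0.382, 1.382, 2.618, 3.618]. Algebraic connectivity (smallest non-zero eigenvalue) = 0.382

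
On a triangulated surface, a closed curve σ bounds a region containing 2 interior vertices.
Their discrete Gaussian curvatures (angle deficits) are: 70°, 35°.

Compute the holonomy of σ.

Holonomy = total enclosed curvature = 70° + 35° = 105°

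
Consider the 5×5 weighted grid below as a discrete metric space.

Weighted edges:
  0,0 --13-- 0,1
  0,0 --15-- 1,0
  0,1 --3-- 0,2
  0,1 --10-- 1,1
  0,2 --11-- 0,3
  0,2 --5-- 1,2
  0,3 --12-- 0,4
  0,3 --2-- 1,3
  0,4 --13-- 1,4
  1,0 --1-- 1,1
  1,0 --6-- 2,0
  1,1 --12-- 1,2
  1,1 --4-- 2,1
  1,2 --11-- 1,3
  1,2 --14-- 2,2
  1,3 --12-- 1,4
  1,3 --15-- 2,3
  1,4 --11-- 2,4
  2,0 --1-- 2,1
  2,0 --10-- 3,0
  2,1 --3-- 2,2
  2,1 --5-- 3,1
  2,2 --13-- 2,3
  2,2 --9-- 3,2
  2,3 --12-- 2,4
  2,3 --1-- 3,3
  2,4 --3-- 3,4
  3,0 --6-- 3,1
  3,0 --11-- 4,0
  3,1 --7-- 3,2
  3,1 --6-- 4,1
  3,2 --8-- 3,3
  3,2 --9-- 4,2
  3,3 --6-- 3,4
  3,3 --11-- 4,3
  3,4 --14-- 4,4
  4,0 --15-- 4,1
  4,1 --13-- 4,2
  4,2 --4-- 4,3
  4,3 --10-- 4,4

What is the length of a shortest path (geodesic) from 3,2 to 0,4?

Shortest path: 3,2 → 3,3 → 2,3 → 1,3 → 0,3 → 0,4, total weight = 38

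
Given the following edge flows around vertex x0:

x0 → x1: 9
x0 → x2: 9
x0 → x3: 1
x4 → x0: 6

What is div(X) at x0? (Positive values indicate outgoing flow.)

Divergence = sum of outgoing flows = 9 + 9 + 1 + (-6) = 13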